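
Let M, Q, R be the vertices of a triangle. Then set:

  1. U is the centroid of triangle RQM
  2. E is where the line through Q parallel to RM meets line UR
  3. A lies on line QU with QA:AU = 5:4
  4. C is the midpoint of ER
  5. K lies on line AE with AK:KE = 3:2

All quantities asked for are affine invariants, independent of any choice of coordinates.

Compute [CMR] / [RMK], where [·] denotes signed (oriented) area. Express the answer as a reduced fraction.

[CMR]:[RMK] = -27/46

Choose coordinates M = (0, 0), Q = (1, 0), R = (0, 1).
1. U is the centroid of triangle RQM ⇒ U = (1/3, 1/3)
2. E is where the line through Q parallel to RM meets line UR ⇒ E = (1, -1)
3. A lies on line QU with QA:AU = 5:4 ⇒ A = (17/27, 5/27)
4. C is the midpoint of ER ⇒ C = (1/2, 0)
5. K lies on line AE with AK:KE = 3:2 ⇒ K = (23/27, -71/135)
2·[CMR] = -1/2, 2·[RMK] = 23/27
[CMR]:[RMK] = -1/2:23/27 = -27/46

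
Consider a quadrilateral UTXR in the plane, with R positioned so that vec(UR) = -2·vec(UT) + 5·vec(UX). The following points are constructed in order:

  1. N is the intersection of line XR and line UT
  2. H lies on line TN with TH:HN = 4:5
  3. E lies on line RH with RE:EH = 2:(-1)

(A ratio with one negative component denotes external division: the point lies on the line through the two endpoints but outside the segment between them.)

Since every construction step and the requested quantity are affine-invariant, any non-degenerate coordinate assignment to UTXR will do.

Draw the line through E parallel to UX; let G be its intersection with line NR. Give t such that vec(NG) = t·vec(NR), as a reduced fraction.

t = -11/9

Assign U = (0, 0), T = (1, 0), X = (0, 1), R = (-2, 5) — the answer is frame-independent, so this choice is without loss of generality.
1. N is the intersection of line XR and line UT ⇒ N = (1/2, 0)
2. H lies on line TN with TH:HN = 4:5 ⇒ H = (7/9, 0)
3. E lies on line RH with RE:EH = 2:(-1) ⇒ E = (32/9, -5)
through E parallel to UX: direction (0, 1); meets NR at G = (32/9, -55/9)
G = N + t·(R−N) with t = -11/9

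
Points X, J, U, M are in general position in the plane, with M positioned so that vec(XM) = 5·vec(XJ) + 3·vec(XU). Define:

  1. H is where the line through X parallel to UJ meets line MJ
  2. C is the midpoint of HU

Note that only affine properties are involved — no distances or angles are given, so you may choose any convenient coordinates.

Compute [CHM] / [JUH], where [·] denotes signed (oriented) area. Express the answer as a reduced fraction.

[CHM]:[JUH] = 4

Assign X = (0, 0), J = (1, 0), U = (0, 1), M = (5, 3) — the answer is frame-independent, so this choice is without loss of generality.
1. H is where the line through X parallel to UJ meets line MJ ⇒ H = (3/7, -3/7)
2. C is the midpoint of HU ⇒ C = (3/14, 2/7)
2·[CHM] = 4, 2·[JUH] = 1
[CHM]:[JUH] = 4:1 = 4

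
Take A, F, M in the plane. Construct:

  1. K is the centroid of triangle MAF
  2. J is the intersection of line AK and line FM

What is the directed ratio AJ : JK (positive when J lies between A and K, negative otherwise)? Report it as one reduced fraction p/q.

Work in coordinates with A = (0, 0), F = (1, 0), M = (0, 1).
1. K is the centroid of triangle MAF ⇒ K = (1/3, 1/3)
2. J is the intersection of line AK and line FM ⇒ J = (1/2, 1/2)
J = A + t·(K−A) with t = 3/2, so AJ:JK = t:(1−t) = 3/2:-1/2

AJ:JK = -3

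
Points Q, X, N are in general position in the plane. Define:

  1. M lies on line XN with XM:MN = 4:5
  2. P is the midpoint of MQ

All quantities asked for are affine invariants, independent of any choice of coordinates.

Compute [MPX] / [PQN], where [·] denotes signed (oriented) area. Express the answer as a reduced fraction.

Assign Q = (0, 0), X = (1, 0), N = (0, 1) — the answer is frame-independent, so this choice is without loss of generality.
1. M lies on line XN with XM:MN = 4:5 ⇒ M = (5/9, 4/9)
2. P is the midpoint of MQ ⇒ P = (5/18, 2/9)
2·[MPX] = 2/9, 2·[PQN] = -5/18
[MPX]:[PQN] = 2/9:-5/18 = -4/5

[MPX]:[PQN] = -4/5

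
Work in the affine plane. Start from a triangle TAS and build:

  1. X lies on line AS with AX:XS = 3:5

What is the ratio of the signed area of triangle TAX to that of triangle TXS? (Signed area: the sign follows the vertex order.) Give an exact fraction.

Assign T = (0, 0), A = (1, 0), S = (0, 1) — the answer is frame-independent, so this choice is without loss of generality.
1. X lies on line AS with AX:XS = 3:5 ⇒ X = (5/8, 3/8)
2·[TAX] = 3/8, 2·[TXS] = 5/8
[TAX]:[TXS] = 3/8:5/8 = 3/5

[TAX]:[TXS] = 3/5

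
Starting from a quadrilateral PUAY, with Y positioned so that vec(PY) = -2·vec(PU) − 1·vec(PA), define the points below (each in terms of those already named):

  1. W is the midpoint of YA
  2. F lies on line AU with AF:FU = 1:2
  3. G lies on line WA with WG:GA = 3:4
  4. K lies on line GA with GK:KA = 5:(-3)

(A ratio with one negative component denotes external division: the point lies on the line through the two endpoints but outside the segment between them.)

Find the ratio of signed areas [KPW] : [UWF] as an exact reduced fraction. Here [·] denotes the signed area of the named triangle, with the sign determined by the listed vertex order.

Work in coordinates with P = (0, 0), U = (1, 0), A = (0, 1), Y = (-2, -1).
1. W is the midpoint of YA ⇒ W = (-1, 0)
2. F lies on line AU with AF:FU = 1:2 ⇒ F = (1/3, 2/3)
3. G lies on line WA with WG:GA = 3:4 ⇒ G = (-4/7, 3/7)
4. K lies on line GA with GK:KA = 5:(-3) ⇒ K = (6/7, 13/7)
2·[KPW] = -13/7, 2·[UWF] = -4/3
[KPW]:[UWF] = -13/7:-4/3 = 39/28

[KPW]:[UWF] = 39/28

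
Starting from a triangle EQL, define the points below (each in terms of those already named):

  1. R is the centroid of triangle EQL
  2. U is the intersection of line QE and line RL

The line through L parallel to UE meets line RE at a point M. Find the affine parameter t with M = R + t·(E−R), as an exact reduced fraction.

Work in coordinates with E = (0, 0), Q = (1, 0), L = (0, 1).
1. R is the centroid of triangle EQL ⇒ R = (1/3, 1/3)
2. U is the intersection of line QE and line RL ⇒ U = (1/2, 0)
through L parallel to UE: direction (-1/2, 0); meets RE at M = (1, 1)
M = R + t·(E−R) with t = -2

t = -2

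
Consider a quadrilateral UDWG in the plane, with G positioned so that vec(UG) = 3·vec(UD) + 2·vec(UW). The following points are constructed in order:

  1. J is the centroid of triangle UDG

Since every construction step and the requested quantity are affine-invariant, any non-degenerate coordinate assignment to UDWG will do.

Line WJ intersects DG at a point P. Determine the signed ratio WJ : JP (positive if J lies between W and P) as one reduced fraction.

Work in coordinates with U = (0, 0), D = (1, 0), W = (0, 1), G = (3, 2).
1. J is the centroid of triangle UDG ⇒ J = (4/3, 2/3)
line WJ meets DG at P = (8/5, 3/5)
J = W + t·(P−W) with t = 5/6, so WJ:JP = 5/6:1/6

WJ:JP = 5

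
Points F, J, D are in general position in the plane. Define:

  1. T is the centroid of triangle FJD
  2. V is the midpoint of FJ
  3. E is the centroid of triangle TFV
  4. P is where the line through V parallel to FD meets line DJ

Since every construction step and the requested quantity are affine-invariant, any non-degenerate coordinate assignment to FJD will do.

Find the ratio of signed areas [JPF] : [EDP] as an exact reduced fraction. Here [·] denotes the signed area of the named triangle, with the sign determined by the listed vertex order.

Choose coordinates F = (0, 0), J = (1, 0), D = (0, 1).
1. T is the centroid of triangle FJD ⇒ T = (1/3, 1/3)
2. V is the midpoint of FJ ⇒ V = (1/2, 0)
3. E is the centroid of triangle TFV ⇒ E = (5/18, 1/9)
4. P is where the line through V parallel to FD meets line DJ ⇒ P = (1/2, 1/2)
2·[JPF] = 1/2, 2·[EDP] = -11/36
[JPF]:[EDP] = 1/2:-11/36 = -18/11

[JPF]:[EDP] = -18/11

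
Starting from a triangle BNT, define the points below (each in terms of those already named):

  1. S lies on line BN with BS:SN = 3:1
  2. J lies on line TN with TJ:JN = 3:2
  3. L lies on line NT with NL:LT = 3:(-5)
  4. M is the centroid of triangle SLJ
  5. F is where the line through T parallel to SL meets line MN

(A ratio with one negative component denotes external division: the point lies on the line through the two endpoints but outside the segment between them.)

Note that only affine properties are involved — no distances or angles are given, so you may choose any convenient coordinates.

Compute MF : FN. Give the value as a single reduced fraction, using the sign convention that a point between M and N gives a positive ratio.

MF:FN = -28/15

Set B = (0, 0), N = (1, 0), T = (0, 1); any affine frame gives the same invariant.
1. S lies on line BN with BS:SN = 3:1 ⇒ S = (3/4, 0)
2. J lies on line TN with TJ:JN = 3:2 ⇒ J = (3/5, 2/5)
3. L lies on line NT with NL:LT = 3:(-5) ⇒ L = (5/2, -3/2)
4. M is the centroid of triangle SLJ ⇒ M = (77/60, -11/30)
5. F is where the line through T parallel to SL meets line MN ⇒ F = (35/52, 11/26)
F = M + t·(N−M) with t = 28/13, so MF:FN = t:(1−t) = 28/13:-15/13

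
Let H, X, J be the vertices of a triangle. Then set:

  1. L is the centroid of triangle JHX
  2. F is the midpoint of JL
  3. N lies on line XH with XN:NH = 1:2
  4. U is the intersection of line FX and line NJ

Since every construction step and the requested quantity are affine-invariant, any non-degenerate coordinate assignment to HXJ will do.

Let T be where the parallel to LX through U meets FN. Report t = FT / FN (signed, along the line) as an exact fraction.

t = 3/35

Choose coordinates H = (0, 0), X = (1, 0), J = (0, 1).
1. L is the centroid of triangle JHX ⇒ L = (1/3, 1/3)
2. F is the midpoint of JL ⇒ F = (1/6, 2/3)
3. N lies on line XH with XN:NH = 1:2 ⇒ N = (2/3, 0)
4. U is the intersection of line FX and line NJ ⇒ U = (2/7, 4/7)
through U parallel to LX: direction (2/3, -1/3); meets FN at T = (22/105, 64/105)
T = F + t·(N−F) with t = 3/35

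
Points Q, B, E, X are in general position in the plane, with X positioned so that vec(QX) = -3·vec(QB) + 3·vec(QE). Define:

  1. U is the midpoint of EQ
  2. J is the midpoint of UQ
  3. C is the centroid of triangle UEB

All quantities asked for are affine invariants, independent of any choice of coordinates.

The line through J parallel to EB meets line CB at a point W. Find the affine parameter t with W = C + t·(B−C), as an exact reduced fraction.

Assign Q = (0, 0), B = (1, 0), E = (0, 1), X = (-3, 3) — the answer is frame-independent, so this choice is without loss of generality.
1. U is the midpoint of EQ ⇒ U = (0, 1/2)
2. J is the midpoint of UQ ⇒ J = (0, 1/4)
3. C is the centroid of triangle UEB ⇒ C = (1/3, 1/2)
through J parallel to EB: direction (1, -1); meets CB at W = (-2, 9/4)
W = C + t·(B−C) with t = -7/2

t = -7/2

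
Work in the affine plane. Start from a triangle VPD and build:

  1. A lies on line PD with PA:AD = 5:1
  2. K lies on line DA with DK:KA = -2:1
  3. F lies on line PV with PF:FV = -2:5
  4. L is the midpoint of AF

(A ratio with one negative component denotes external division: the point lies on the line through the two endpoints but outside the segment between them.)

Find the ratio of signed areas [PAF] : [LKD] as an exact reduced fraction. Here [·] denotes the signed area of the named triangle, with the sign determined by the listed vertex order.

Work in coordinates with V = (0, 0), P = (1, 0), D = (0, 1).
1. A lies on line PD with PA:AD = 5:1 ⇒ A = (1/6, 5/6)
2. K lies on line DA with DK:KA = -2:1 ⇒ K = (1/3, 2/3)
3. F lies on line PV with PF:FV = -2:5 ⇒ F = (5/3, 0)
4. L is the midpoint of AF ⇒ L = (11/12, 5/12)
2·[PAF] = -5/9, 2·[LKD] = -1/9
[PAF]:[LKD] = -5/9:-1/9 = 5

[PAF]:[LKD] = 5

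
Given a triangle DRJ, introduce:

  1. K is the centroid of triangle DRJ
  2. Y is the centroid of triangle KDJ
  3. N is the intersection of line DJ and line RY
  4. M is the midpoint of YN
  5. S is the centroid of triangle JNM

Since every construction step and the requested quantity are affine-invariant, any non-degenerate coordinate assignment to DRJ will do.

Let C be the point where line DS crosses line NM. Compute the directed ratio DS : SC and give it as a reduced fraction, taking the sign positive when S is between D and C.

Choose coordinates D = (0, 0), R = (1, 0), J = (0, 1).
1. K is the centroid of triangle DRJ ⇒ K = (1/3, 1/3)
2. Y is the centroid of triangle KDJ ⇒ Y = (1/9, 4/9)
3. N is the intersection of line DJ and line RY ⇒ N = (0, 1/2)
4. M is the midpoint of YN ⇒ M = (1/18, 17/36)
5. S is the centroid of triangle JNM ⇒ S = (1/54, 71/108)
line DS meets NM at C = (1/72, 71/144)
S = D + t·(C−D) with t = 4/3, so DS:SC = 4/3:-1/3

DS:SC = -4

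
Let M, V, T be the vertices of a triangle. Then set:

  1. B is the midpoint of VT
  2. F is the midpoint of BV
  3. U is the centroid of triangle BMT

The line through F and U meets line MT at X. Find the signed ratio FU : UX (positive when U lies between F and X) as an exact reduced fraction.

Assign M = (0, 0), V = (1, 0), T = (0, 1) — the answer is frame-independent, so this choice is without loss of generality.
1. B is the midpoint of VT ⇒ B = (1/2, 1/2)
2. F is the midpoint of BV ⇒ F = (3/4, 1/4)
3. U is the centroid of triangle BMT ⇒ U = (1/6, 1/2)
line FU meets MT at X = (0, 4/7)
U = F + t·(X−F) with t = 7/9, so FU:UX = 7/9:2/9

FU:UX = 7/2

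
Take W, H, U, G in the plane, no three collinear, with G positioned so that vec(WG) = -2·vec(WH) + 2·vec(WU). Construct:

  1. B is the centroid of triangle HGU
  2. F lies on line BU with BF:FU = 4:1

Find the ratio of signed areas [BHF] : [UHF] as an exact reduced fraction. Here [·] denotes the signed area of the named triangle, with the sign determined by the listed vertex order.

Choose coordinates W = (0, 0), H = (1, 0), U = (0, 1), G = (-2, 2).
1. B is the centroid of triangle HGU ⇒ B = (-1/3, 1)
2. F lies on line BU with BF:FU = 4:1 ⇒ F = (-1/15, 1)
2·[BHF] = 4/15, 2·[UHF] = -1/15
[BHF]:[UHF] = 4/15:-1/15 = -4

[BHF]:[UHF] = -4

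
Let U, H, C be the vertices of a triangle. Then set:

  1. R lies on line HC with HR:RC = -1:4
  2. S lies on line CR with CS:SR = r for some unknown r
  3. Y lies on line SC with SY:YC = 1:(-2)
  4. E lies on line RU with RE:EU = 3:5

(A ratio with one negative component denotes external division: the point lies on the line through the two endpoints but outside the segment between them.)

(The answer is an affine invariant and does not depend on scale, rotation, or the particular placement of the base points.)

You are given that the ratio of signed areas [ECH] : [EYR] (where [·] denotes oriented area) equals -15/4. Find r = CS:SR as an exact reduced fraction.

Choose coordinates U = (0, 0), H = (1, 0), C = (0, 1).
1. R lies on line HC with HR:RC = -1:4 ⇒ R = (4/3, -1/3)
2. With CS:SR = r, write λ = r/(r+1) so S = C + λ·(R−C); S is affine-linear in λ
3. Y lies on line SC with SY:YC = 1:(-2) ⇒ Y is an affine combination of earlier points and hence also affine-linear in λ
4. E lies on line RU with RE:EU = 3:5 ⇒ E = (5/6, -5/24)
Every point depending on S is an affine combination of S and λ-independent points, so each such coordinate is linear in λ; the λ² term in each signed area is a multiple of (R−C)×(R−C) = 0, so 2·[ECH] and 2·[EYR] are each linear in λ. Evaluating at λ=0 and λ=1:
  2·[ECH] = -3/8,   2·[EYR] = λ − 1/2
So [ECH]:[EYR] = (-3/8) / (λ − 1/2). Setting this equal to -15/4:
  -3/8 = -15/4·(λ − 1/2)  ⇒  λ = 3/5
Then r = λ/(1−λ) = (3/5)/(2/5) = 3/2. Check: with r = 3/2, S = (4/5, 1/5) and [ECH]:[EYR] = -15/4 as required.

r = 3/2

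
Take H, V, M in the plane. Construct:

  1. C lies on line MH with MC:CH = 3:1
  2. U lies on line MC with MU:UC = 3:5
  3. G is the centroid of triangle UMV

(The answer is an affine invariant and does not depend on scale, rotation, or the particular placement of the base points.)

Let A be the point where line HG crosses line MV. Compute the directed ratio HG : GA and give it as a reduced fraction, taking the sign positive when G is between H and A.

Assign H = (0, 0), V = (1, 0), M = (0, 1) — the answer is frame-independent, so this choice is without loss of generality.
1. C lies on line MH with MC:CH = 3:1 ⇒ C = (0, 1/4)
2. U lies on line MC with MU:UC = 3:5 ⇒ U = (0, 23/32)
3. G is the centroid of triangle UMV ⇒ G = (1/3, 55/96)
line HG meets MV at A = (32/87, 55/87)
G = H + t·(A−H) with t = 29/32, so HG:GA = 29/32:3/32

HG:GA = 29/3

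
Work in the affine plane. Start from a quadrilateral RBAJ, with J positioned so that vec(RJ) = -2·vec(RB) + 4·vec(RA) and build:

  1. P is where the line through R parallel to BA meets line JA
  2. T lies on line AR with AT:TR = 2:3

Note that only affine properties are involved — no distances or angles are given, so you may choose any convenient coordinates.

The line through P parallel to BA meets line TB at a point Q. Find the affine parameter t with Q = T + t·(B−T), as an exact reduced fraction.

Set R = (0, 0), B = (1, 0), A = (0, 1), J = (-2, 4); any affine frame gives the same invariant.
1. P is where the line through R parallel to BA meets line JA ⇒ P = (2, -2)
2. T lies on line AR with AT:TR = 2:3 ⇒ T = (0, 3/5)
through P parallel to BA: direction (-1, 1); meets TB at Q = (-3/2, 3/2)
Q = T + t·(B−T) with t = -3/2

t = -3/2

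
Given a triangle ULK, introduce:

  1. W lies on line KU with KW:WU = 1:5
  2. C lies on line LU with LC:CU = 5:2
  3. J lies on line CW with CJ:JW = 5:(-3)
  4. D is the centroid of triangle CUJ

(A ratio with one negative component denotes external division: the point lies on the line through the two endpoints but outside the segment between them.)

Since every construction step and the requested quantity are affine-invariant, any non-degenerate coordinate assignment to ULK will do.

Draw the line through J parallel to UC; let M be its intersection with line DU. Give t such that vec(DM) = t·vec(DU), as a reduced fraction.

t = -2

Choose coordinates U = (0, 0), L = (1, 0), K = (0, 1).
1. W lies on line KU with KW:WU = 1:5 ⇒ W = (0, 5/6)
2. C lies on line LU with LC:CU = 5:2 ⇒ C = (2/7, 0)
3. J lies on line CW with CJ:JW = 5:(-3) ⇒ J = (-3/7, 25/12)
4. D is the centroid of triangle CUJ ⇒ D = (-1/21, 25/36)
through J parallel to UC: direction (2/7, 0); meets DU at M = (-1/7, 25/12)
M = D + t·(U−D) with t = -2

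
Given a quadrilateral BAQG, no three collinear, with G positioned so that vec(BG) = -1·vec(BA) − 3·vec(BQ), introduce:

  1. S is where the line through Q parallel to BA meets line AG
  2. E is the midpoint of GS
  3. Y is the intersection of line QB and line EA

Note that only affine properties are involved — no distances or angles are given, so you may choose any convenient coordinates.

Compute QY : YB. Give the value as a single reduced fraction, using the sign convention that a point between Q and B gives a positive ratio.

QY:YB = -5/3

Set B = (0, 0), A = (1, 0), Q = (0, 1), G = (-1, -3); any affine frame gives the same invariant.
1. S is where the line through Q parallel to BA meets line AG ⇒ S = (5/3, 1)
2. E is the midpoint of GS ⇒ E = (1/3, -1)
3. Y is the intersection of line QB and line EA ⇒ Y = (0, -3/2)
Y = Q + t·(B−Q) with t = 5/2, so QY:YB = t:(1−t) = 5/2:-3/2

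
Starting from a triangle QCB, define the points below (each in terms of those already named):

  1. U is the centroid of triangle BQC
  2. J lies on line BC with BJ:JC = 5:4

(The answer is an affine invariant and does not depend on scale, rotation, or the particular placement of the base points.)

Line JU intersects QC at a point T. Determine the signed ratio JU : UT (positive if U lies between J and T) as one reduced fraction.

Assign Q = (0, 0), C = (1, 0), B = (0, 1) — the answer is frame-independent, so this choice is without loss of generality.
1. U is the centroid of triangle BQC ⇒ U = (1/3, 1/3)
2. J lies on line BC with BJ:JC = 5:4 ⇒ J = (5/9, 4/9)
line JU meets QC at T = (-1/3, 0)
U = J + t·(T−J) with t = 1/4, so JU:UT = 1/4:3/4

JU:UT = 1/3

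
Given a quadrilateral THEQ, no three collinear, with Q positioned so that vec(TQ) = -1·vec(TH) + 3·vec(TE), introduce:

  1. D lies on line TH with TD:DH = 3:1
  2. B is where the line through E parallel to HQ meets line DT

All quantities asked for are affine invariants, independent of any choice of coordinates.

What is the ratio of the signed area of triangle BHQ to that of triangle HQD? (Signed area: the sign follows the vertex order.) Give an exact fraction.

Work in coordinates with T = (0, 0), H = (1, 0), E = (0, 1), Q = (-1, 3).
1. D lies on line TH with TD:DH = 3:1 ⇒ D = (3/4, 0)
2. B is where the line through E parallel to HQ meets line DT ⇒ B = (2/3, 0)
2·[BHQ] = 1, 2·[HQD] = 3/4
[BHQ]:[HQD] = 1:3/4 = 4/3

[BHQ]:[HQD] = 4/3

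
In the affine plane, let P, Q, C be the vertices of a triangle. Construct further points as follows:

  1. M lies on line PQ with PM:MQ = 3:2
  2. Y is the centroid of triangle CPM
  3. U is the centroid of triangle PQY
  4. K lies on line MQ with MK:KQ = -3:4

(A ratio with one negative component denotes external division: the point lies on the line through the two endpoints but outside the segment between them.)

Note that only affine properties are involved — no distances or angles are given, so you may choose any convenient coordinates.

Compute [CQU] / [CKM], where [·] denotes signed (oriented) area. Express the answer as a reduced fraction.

[CQU]:[CKM] = -11/27

Assign P = (0, 0), Q = (1, 0), C = (0, 1) — the answer is frame-independent, so this choice is without loss of generality.
1. M lies on line PQ with PM:MQ = 3:2 ⇒ M = (3/5, 0)
2. Y is the centroid of triangle CPM ⇒ Y = (1/5, 1/3)
3. U is the centroid of triangle PQY ⇒ U = (2/5, 1/9)
4. K lies on line MQ with MK:KQ = -3:4 ⇒ K = (-3/5, 0)
2·[CQU] = -22/45, 2·[CKM] = 6/5
[CQU]:[CKM] = -22/45:6/5 = -11/27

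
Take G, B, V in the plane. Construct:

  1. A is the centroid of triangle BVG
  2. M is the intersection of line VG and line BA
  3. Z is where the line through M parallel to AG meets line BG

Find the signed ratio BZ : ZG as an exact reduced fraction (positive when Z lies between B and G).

Set G = (0, 0), B = (1, 0), V = (0, 1); any affine frame gives the same invariant.
1. A is the centroid of triangle BVG ⇒ A = (1/3, 1/3)
2. M is the intersection of line VG and line BA ⇒ M = (0, 1/2)
3. Z is where the line through M parallel to AG meets line BG ⇒ Z = (-1/2, 0)
Z = B + t·(G−B) with t = 3/2, so BZ:ZG = t:(1−t) = 3/2:-1/2

BZ:ZG = -3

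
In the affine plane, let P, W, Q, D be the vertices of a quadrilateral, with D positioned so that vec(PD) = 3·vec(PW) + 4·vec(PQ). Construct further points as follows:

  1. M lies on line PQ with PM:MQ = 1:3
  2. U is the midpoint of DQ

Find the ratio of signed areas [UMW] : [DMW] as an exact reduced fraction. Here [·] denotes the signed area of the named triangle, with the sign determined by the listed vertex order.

[UMW]:[DMW] = 7/12

Assign P = (0, 0), W = (1, 0), Q = (0, 1), D = (3, 4) — the answer is frame-independent, so this choice is without loss of generality.
1. M lies on line PQ with PM:MQ = 1:3 ⇒ M = (0, 1/4)
2. U is the midpoint of DQ ⇒ U = (3/2, 5/2)
2·[UMW] = 21/8, 2·[DMW] = 9/2
[UMW]:[DMW] = 21/8:9/2 = 7/12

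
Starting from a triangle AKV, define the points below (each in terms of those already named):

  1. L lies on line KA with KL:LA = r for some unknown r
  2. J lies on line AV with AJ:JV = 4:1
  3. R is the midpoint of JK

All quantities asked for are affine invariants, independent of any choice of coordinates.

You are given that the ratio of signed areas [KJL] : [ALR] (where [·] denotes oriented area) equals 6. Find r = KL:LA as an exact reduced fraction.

r = 3

Work in coordinates with A = (0, 0), K = (1, 0), V = (0, 1).
1. With KL:LA = r, write λ = r/(r+1) so L = K + λ·(A−K); L is affine-linear in λ
2. J lies on line AV with AJ:JV = 4:1 ⇒ J = (0, 4/5)
3. R is the midpoint of JK ⇒ R = (1/2, 2/5)
Every point depending on L is an affine combination of L and λ-independent points, so each such coordinate is linear in λ; the λ² term in each signed area is a multiple of (A−K)×(A−K) = 0, so 2·[KJL] and 2·[ALR] are each linear in λ. Evaluating at λ=0 and λ=1:
  2·[KJL] = 4/5·λ,   2·[ALR] = -2/5·λ + 2/5
So [KJL]:[ALR] = (4/5·λ) / (-2/5·λ + 2/5). Setting this equal to 6:
  4/5·λ = 6·(-2/5·λ + 2/5)  ⇒  λ = 3/4
Then r = λ/(1−λ) = (3/4)/(1/4) = 3. Check: with r = 3, L = (1/4, 0) and [KJL]:[ALR] = 6 as required.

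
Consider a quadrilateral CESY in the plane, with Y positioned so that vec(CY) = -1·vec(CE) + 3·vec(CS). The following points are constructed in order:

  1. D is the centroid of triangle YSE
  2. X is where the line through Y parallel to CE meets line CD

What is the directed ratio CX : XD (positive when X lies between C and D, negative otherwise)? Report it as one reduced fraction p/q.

Work in coordinates with C = (0, 0), E = (1, 0), S = (0, 1), Y = (-1, 3).
1. D is the centroid of triangle YSE ⇒ D = (0, 4/3)
2. X is where the line through Y parallel to CE meets line CD ⇒ X = (0, 3)
X = C + t·(D−C) with t = 9/4, so CX:XD = t:(1−t) = 9/4:-5/4

CX:XD = -9/5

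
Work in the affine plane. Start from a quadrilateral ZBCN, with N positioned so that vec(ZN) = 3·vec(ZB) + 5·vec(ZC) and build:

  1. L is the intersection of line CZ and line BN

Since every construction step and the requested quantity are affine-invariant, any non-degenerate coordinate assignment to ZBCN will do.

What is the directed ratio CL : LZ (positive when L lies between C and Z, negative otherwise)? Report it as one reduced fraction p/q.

CL:LZ = -7/5

Work in coordinates with Z = (0, 0), B = (1, 0), C = (0, 1), N = (3, 5).
1. L is the intersection of line CZ and line BN ⇒ L = (0, -5/2)
L = C + t·(Z−C) with t = 7/2, so CL:LZ = t:(1−t) = 7/2:-5/2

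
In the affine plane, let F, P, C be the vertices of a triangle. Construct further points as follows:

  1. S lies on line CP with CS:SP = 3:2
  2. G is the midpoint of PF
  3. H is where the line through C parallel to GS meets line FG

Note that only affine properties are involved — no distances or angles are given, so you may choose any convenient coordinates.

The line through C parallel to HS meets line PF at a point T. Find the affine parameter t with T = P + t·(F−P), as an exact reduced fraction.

t = 25/8

Choose coordinates F = (0, 0), P = (1, 0), C = (0, 1).
1. S lies on line CP with CS:SP = 3:2 ⇒ S = (3/5, 2/5)
2. G is the midpoint of PF ⇒ G = (1/2, 0)
3. H is where the line through C parallel to GS meets line FG ⇒ H = (-1/4, 0)
through C parallel to HS: direction (17/20, 2/5); meets PF at T = (-17/8, 0)
T = P + t·(F−P) with t = 25/8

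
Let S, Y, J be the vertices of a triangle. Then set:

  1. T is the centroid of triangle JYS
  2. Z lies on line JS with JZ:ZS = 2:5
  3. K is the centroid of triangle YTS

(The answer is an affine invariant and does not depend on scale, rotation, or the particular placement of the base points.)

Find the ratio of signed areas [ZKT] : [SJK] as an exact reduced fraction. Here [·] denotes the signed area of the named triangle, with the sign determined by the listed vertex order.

Work in coordinates with S = (0, 0), Y = (1, 0), J = (0, 1).
1. T is the centroid of triangle JYS ⇒ T = (1/3, 1/3)
2. Z lies on line JS with JZ:ZS = 2:5 ⇒ Z = (0, 5/7)
3. K is the centroid of triangle YTS ⇒ K = (4/9, 1/9)
2·[ZKT] = 2/63, 2·[SJK] = -4/9
[ZKT]:[SJK] = 2/63:-4/9 = -1/14

[ZKT]:[SJK] = -1/14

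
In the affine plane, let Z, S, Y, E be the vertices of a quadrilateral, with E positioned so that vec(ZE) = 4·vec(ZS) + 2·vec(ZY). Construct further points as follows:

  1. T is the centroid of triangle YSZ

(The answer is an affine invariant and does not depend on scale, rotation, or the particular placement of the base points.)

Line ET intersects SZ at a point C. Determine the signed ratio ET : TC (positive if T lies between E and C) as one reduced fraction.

ET:TC = 5

Choose coordinates Z = (0, 0), S = (1, 0), Y = (0, 1), E = (4, 2).
1. T is the centroid of triangle YSZ ⇒ T = (1/3, 1/3)
line ET meets SZ at C = (-2/5, 0)
T = E + t·(C−E) with t = 5/6, so ET:TC = 5/6:1/6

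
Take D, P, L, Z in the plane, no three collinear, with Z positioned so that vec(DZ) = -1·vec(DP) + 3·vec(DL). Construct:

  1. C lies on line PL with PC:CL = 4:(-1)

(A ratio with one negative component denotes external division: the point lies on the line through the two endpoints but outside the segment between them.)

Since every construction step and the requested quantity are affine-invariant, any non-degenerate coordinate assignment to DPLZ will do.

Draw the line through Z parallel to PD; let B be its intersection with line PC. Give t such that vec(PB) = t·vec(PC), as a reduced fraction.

t = 9/4

Set D = (0, 0), P = (1, 0), L = (0, 1), Z = (-1, 3); any affine frame gives the same invariant.
1. C lies on line PL with PC:CL = 4:(-1) ⇒ C = (-1/3, 4/3)
through Z parallel to PD: direction (-1, 0); meets PC at B = (-2, 3)
B = P + t·(C−P) with t = 9/4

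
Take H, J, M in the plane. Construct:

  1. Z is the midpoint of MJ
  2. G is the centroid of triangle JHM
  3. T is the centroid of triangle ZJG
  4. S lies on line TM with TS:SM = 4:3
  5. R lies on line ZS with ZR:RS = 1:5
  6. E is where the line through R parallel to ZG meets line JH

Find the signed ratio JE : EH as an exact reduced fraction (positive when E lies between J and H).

JE:EH = -15

Choose coordinates H = (0, 0), J = (1, 0), M = (0, 1).
1. Z is the midpoint of MJ ⇒ Z = (1/2, 1/2)
2. G is the centroid of triangle JHM ⇒ G = (1/3, 1/3)
3. T is the centroid of triangle ZJG ⇒ T = (11/18, 5/18)
4. S lies on line TM with TS:SM = 4:3 ⇒ S = (11/42, 29/42)
5. R lies on line ZS with ZR:RS = 1:5 ⇒ R = (29/63, 67/126)
6. E is where the line through R parallel to ZG meets line JH ⇒ E = (-1/14, 0)
E = J + t·(H−J) with t = 15/14, so JE:EH = t:(1−t) = 15/14:-1/14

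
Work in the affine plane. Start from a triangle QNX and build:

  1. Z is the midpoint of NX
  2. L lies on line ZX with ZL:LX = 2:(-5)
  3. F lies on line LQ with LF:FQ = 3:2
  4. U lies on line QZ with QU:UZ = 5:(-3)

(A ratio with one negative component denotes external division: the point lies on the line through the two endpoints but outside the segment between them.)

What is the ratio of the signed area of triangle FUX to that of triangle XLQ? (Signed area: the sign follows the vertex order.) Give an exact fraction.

Set Q = (0, 0), N = (1, 0), X = (0, 1); any affine frame gives the same invariant.
1. Z is the midpoint of NX ⇒ Z = (1/2, 1/2)
2. L lies on line ZX with ZL:LX = 2:(-5) ⇒ L = (5/6, 1/6)
3. F lies on line LQ with LF:FQ = 3:2 ⇒ F = (1/3, 1/15)
4. U lies on line QZ with QU:UZ = 5:(-3) ⇒ U = (5/4, 5/4)
2·[FUX] = 5/4, 2·[XLQ] = -5/6
[FUX]:[XLQ] = 5/4:-5/6 = -3/2

[FUX]:[XLQ] = -3/2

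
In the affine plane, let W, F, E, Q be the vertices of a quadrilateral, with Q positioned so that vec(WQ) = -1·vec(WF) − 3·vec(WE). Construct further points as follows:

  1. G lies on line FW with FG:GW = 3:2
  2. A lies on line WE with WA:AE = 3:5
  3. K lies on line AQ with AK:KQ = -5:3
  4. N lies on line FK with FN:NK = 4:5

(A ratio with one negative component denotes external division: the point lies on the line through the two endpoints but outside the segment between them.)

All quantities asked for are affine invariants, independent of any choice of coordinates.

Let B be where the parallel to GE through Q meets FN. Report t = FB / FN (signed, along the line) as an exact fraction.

t = 288/269

Assign W = (0, 0), F = (1, 0), E = (0, 1), Q = (-1, -3) — the answer is frame-independent, so this choice is without loss of generality.
1. G lies on line FW with FG:GW = 3:2 ⇒ G = (2/5, 0)
2. A lies on line WE with WA:AE = 3:5 ⇒ A = (0, 3/8)
3. K lies on line AQ with AK:KQ = -5:3 ⇒ K = (-5/2, -129/16)
4. N lies on line FK with FN:NK = 4:5 ⇒ N = (-5/9, -43/12)
through Q parallel to GE: direction (-2/5, 1); meets FN at B = (-179/269, -1032/269)
B = F + t·(N−F) with t = 288/269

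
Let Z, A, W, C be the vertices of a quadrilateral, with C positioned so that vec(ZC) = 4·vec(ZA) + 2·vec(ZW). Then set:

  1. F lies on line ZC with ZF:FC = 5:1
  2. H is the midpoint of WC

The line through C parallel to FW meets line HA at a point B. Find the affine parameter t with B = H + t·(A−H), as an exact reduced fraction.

t = -1/13

Work in coordinates with Z = (0, 0), A = (1, 0), W = (0, 1), C = (4, 2).
1. F lies on line ZC with ZF:FC = 5:1 ⇒ F = (10/3, 5/3)
2. H is the midpoint of WC ⇒ H = (2, 3/2)
through C parallel to FW: direction (-10/3, -2/3); meets HA at B = (27/13, 21/13)
B = H + t·(A−H) with t = -1/13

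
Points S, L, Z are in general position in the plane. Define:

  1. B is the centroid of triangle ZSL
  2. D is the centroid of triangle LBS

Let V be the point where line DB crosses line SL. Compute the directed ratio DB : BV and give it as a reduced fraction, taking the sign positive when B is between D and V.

DB:BV = -2/3

Choose coordinates S = (0, 0), L = (1, 0), Z = (0, 1).
1. B is the centroid of triangle ZSL ⇒ B = (1/3, 1/3)
2. D is the centroid of triangle LBS ⇒ D = (4/9, 1/9)
line DB meets SL at V = (1/2, 0)
B = D + t·(V−D) with t = -2, so DB:BV = -2:3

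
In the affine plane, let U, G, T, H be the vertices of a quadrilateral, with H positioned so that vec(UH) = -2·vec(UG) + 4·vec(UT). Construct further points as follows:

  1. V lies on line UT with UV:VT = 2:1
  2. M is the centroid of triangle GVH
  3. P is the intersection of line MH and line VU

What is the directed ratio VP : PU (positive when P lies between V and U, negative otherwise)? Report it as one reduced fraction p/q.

Work in coordinates with U = (0, 0), G = (1, 0), T = (0, 1), H = (-2, 4).
1. V lies on line UT with UV:VT = 2:1 ⇒ V = (0, 2/3)
2. M is the centroid of triangle GVH ⇒ M = (-1/3, 14/9)
3. P is the intersection of line MH and line VU ⇒ P = (0, 16/15)
P = V + t·(U−V) with t = -3/5, so VP:PU = t:(1−t) = -3/5:8/5

VP:PU = -3/8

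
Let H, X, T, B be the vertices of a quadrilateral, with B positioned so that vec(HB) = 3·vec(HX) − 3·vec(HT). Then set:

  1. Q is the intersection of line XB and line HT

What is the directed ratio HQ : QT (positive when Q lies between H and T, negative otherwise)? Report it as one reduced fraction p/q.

Assign H = (0, 0), X = (1, 0), T = (0, 1), B = (3, -3) — the answer is frame-independent, so this choice is without loss of generality.
1. Q is the intersection of line XB and line HT ⇒ Q = (0, 3/2)
Q = H + t·(T−H) with t = 3/2, so HQ:QT = t:(1−t) = 3/2:-1/2

HQ:QT = -3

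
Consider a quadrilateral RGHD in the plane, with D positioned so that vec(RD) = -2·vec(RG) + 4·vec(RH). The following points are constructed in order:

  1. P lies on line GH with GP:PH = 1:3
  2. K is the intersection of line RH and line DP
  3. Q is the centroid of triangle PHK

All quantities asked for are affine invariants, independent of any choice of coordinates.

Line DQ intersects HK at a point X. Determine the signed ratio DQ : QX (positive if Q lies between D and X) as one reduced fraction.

Work in coordinates with R = (0, 0), G = (1, 0), H = (0, 1), D = (-2, 4).
1. P lies on line GH with GP:PH = 1:3 ⇒ P = (3/4, 1/4)
2. K is the intersection of line RH and line DP ⇒ K = (0, 14/11)
3. Q is the centroid of triangle PHK ⇒ Q = (1/4, 37/44)
line DQ meets HK at X = (0, 118/99)
Q = D + t·(X−D) with t = 9/8, so DQ:QX = 9/8:-1/8

DQ:QX = -9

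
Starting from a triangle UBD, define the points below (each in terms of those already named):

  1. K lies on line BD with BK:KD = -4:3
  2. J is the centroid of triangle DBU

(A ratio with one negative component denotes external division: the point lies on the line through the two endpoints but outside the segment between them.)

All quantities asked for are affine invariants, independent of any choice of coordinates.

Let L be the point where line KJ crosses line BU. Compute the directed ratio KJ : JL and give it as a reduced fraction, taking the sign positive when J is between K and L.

KJ:JL = 11

Choose coordinates U = (0, 0), B = (1, 0), D = (0, 1).
1. K lies on line BD with BK:KD = -4:3 ⇒ K = (-3, 4)
2. J is the centroid of triangle DBU ⇒ J = (1/3, 1/3)
line KJ meets BU at L = (7/11, 0)
J = K + t·(L−K) with t = 11/12, so KJ:JL = 11/12:1/12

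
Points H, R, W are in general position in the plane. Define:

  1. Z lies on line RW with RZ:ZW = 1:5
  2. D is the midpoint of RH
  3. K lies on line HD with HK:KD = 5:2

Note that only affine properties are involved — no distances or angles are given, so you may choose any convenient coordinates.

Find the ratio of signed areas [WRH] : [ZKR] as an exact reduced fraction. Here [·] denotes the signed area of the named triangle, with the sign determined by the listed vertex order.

Choose coordinates H = (0, 0), R = (1, 0), W = (0, 1).
1. Z lies on line RW with RZ:ZW = 1:5 ⇒ Z = (5/6, 1/6)
2. D is the midpoint of RH ⇒ D = (1/2, 0)
3. K lies on line HD with HK:KD = 5:2 ⇒ K = (5/14, 0)
2·[WRH] = -1, 2·[ZKR] = 3/28
[WRH]:[ZKR] = -1:3/28 = -28/3

[WRH]:[ZKR] = -28/3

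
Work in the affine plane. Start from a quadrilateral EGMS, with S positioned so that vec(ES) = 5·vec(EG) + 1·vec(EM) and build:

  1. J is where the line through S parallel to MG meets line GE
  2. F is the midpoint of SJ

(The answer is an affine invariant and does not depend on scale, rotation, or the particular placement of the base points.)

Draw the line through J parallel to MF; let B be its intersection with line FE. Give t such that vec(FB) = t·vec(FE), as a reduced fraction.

t = 5/11

Set E = (0, 0), G = (1, 0), M = (0, 1), S = (5, 1); any affine frame gives the same invariant.
1. J is where the line through S parallel to MG meets line GE ⇒ J = (6, 0)
2. F is the midpoint of SJ ⇒ F = (11/2, 1/2)
through J parallel to MF: direction (11/2, -1/2); meets FE at B = (3, 3/11)
B = F + t·(E−F) with t = 5/11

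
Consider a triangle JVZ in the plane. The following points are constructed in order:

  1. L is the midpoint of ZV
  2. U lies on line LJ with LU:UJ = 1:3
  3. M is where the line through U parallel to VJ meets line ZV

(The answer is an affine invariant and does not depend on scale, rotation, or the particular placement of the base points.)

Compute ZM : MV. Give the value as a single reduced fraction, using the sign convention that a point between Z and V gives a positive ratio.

ZM:MV = 5/3

Choose coordinates J = (0, 0), V = (1, 0), Z = (0, 1).
1. L is the midpoint of ZV ⇒ L = (1/2, 1/2)
2. U lies on line LJ with LU:UJ = 1:3 ⇒ U = (3/8, 3/8)
3. M is where the line through U parallel to VJ meets line ZV ⇒ M = (5/8, 3/8)
M = Z + t·(V−Z) with t = 5/8, so ZM:MV = t:(1−t) = 5/8:3/8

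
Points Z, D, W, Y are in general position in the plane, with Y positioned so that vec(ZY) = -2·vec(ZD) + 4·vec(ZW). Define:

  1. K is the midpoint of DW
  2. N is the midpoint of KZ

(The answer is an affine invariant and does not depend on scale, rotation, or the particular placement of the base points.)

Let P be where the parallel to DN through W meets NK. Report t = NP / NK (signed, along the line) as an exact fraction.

t = 2

Work in coordinates with Z = (0, 0), D = (1, 0), W = (0, 1), Y = (-2, 4).
1. K is the midpoint of DW ⇒ K = (1/2, 1/2)
2. N is the midpoint of KZ ⇒ N = (1/4, 1/4)
through W parallel to DN: direction (-3/4, 1/4); meets NK at P = (3/4, 3/4)
P = N + t·(K−N) with t = 2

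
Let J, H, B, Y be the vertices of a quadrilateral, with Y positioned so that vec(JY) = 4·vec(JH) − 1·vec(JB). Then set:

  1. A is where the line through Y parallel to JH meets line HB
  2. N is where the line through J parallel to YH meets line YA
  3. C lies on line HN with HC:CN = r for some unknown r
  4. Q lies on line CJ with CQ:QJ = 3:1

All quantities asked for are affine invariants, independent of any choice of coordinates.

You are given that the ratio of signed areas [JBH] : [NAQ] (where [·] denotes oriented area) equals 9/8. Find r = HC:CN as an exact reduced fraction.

Choose coordinates J = (0, 0), H = (1, 0), B = (0, 1), Y = (4, -1).
1. A is where the line through Y parallel to JH meets line HB ⇒ A = (2, -1)
2. N is where the line through J parallel to YH meets line YA ⇒ N = (3, -1)
3. With HC:CN = r, write λ = r/(r+1) so C = H + λ·(N−H); C is affine-linear in λ
4. Q lies on line CJ with CQ:QJ = 3:1 ⇒ Q is an affine combination of earlier points and hence also affine-linear in λ
Every point depending on C is an affine combination of C and λ-independent points, so each such coordinate is linear in λ; the λ² term in each signed area is a multiple of (N−H)×(N−H) = 0, so 2·[JBH] and 2·[NAQ] are each linear in λ. Evaluating at λ=0 and λ=1:
  2·[JBH] = -1,   2·[NAQ] = 1/4·λ − 1
So [JBH]:[NAQ] = (-1) / (1/4·λ − 1). Setting this equal to 9/8:
  -1 = 9/8·(1/4·λ − 1)  ⇒  λ = 4/9
Then r = λ/(1−λ) = (4/9)/(5/9) = 4/5. Check: with r = 4/5, C = (17/9, -4/9) and [JBH]:[NAQ] = 9/8 as required.

r = 4/5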